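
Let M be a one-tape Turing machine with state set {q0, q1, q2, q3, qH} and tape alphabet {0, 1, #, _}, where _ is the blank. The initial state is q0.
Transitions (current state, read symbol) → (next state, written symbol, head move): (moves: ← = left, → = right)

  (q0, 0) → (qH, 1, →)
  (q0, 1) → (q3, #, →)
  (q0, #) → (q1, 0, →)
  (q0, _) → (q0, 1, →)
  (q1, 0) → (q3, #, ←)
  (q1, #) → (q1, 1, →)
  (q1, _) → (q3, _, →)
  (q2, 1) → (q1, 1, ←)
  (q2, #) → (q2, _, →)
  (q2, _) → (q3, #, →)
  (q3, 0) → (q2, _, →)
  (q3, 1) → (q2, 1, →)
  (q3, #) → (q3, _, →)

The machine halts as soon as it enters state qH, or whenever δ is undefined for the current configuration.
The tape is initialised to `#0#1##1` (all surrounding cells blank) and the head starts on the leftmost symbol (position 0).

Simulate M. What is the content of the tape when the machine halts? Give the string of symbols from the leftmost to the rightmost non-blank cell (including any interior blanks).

1__1#

q0 | [#]0#1##1__   read # → write 0, move →, go to q1
q1 | 0[0]#1##1__   read 0 → write #, move ←, go to q3
q3 | [0]##1##1__   read 0 → write _, move →, go to q2
q2 | _[#]#1##1__   read # → write _, move →, go to q2
q2 | __[#]1##1__   read # → write _, move →, go to q2
q2 | ___[1]##1__   read 1 → write 1, move ←, go to q1
q1 | __[_]1##1__   read _ → write _, move →, go to q3
q3 | ___[1]##1__   read 1 → write 1, move →, go to q2
q2 | ___1[#]#1__   read # → write _, move →, go to q2
q2 | ___1_[#]1__   read # → write _, move →, go to q2
q2 | ___1__[1]__   read 1 → write 1, move ←, go to q1
q1 | ___1_[_]1__   read _ → write _, move →, go to q3
q3 | ___1__[1]__   read 1 → write 1, move →, go to q2
q2 | ___1__1[_]_   read _ → write #, move →, go to q3
q3 | ___1__1#[_]
The non-blank tape span at halt is 1__1#.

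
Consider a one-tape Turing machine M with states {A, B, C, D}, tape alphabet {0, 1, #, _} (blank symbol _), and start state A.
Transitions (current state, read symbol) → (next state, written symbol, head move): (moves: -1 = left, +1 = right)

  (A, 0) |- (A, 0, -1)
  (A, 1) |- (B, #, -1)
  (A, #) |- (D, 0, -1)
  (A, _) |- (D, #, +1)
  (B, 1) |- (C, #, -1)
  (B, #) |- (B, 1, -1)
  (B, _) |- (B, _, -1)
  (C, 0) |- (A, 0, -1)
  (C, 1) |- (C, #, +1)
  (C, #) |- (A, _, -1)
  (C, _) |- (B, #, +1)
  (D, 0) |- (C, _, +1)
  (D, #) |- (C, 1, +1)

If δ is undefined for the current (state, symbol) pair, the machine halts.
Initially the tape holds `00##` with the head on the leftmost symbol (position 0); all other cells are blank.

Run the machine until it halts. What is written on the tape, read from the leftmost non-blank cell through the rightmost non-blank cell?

A | _[0]0##   read 0 → write 0, move -1, go to A
A | [_]00##   read _ → write #, move +1, go to D
D | #[0]0##   read 0 → write _, move +1, go to C
C | #_[0]##   read 0 → write 0, move -1, go to A
A | #[_]0##   read _ → write #, move +1, go to D
D | ##[0]##   read 0 → write _, move +1, go to C
C | ##_[#]#   read # → write _, move -1, go to A
A | ##[_]_#   read _ → write #, move +1, go to D
D | ###[_]#
The non-blank tape span at halt is ###_#.

###_#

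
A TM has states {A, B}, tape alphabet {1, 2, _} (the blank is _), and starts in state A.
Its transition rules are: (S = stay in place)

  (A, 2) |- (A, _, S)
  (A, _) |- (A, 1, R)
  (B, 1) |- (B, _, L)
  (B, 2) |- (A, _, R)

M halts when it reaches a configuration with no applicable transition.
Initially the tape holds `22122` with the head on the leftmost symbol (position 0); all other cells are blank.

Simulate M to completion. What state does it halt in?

A

A | [2]2122   read 2 → write _, move S, go to A
A | [_]2122   read _ → write 1, move R, go to A
A | 1[2]122   read 2 → write _, move S, go to A
A | 1[_]122   read _ → write 1, move R, go to A
A | 11[1]22
No transition is defined for (A, 1); M halts in state A.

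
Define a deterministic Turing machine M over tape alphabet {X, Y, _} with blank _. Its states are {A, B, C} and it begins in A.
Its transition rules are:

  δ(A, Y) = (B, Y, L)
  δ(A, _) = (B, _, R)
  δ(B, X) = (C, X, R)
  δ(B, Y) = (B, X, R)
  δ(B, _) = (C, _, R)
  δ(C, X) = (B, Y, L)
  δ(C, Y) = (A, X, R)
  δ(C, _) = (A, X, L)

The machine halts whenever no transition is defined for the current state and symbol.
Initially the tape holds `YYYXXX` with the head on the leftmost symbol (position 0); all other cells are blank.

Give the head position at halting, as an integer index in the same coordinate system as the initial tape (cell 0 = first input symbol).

3

A | _[Y]YYXXX   read Y → write Y, move L, go to B
B | [_]YYYXXX   read _ → write _, move R, go to C
C | _[Y]YYXXX   read Y → write X, move R, go to A
A | _X[Y]YXXX   read Y → write Y, move L, go to B
B | _[X]YYXXX   read X → write X, move R, go to C
C | _X[Y]YXXX   read Y → write X, move R, go to A
A | _XX[Y]XXX   read Y → write Y, move L, go to B
B | _X[X]YXXX   read X → write X, move R, go to C
C | _XX[Y]XXX   read Y → write X, move R, go to A
A | _XXX[X]XX
At halt the head is at cell 3.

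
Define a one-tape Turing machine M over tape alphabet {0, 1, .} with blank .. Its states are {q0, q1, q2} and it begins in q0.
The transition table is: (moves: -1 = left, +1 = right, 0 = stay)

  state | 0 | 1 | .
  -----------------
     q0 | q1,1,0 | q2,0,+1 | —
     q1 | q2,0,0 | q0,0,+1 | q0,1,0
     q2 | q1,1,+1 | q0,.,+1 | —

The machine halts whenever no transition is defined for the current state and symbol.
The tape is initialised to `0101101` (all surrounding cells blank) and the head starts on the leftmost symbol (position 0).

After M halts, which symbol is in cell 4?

0

state=q0 head=0 tape=[0]101101.   (q0,0)→(q1,1,0)
state=q1 head=0 tape=[1]101101.   (q1,1)→(q0,0,+1)
state=q0 head=1 tape=0[1]01101.   (q0,1)→(q2,0,+1)
state=q2 head=2 tape=00[0]1101.   (q2,0)→(q1,1,+1)
state=q1 head=3 tape=001[1]101.   (q1,1)→(q0,0,+1)
state=q0 head=4 tape=0010[1]01.   (q0,1)→(q2,0,+1)
state=q2 head=5 tape=00100[0]1.   (q2,0)→(q1,1,+1)
state=q1 head=6 tape=001001[1].   (q1,1)→(q0,0,+1)
state=q0 head=7 tape=0010010[.]
Cell 4 holds 0 when M halts.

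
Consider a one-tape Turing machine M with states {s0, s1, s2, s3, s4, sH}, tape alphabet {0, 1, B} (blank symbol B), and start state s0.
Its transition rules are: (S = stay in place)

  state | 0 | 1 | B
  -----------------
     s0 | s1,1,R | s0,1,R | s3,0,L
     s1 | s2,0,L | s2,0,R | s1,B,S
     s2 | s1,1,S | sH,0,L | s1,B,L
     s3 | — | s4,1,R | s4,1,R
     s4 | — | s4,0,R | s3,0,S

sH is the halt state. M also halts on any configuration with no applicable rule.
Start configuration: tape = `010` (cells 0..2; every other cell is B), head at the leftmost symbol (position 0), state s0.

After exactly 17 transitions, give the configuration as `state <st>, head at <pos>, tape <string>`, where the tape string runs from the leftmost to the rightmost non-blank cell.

s0 | [0]10B   read 0 → write 1, move R, go to s1
s1 | 1[1]0B   read 1 → write 0, move R, go to s2
s2 | 10[0]B   read 0 → write 1, move S, go to s1
s1 | 10[1]B   read 1 → write 0, move R, go to s2
s2 | 100[B]   read B → write B, move L, go to s1
s1 | 10[0]B   read 0 → write 0, move L, go to s2
s2 | 1[0]0B   read 0 → write 1, move S, go to s1
s1 | 1[1]0B   read 1 → write 0, move R, go to s2
s2 | 10[0]B   read 0 → write 1, move S, go to s1
s1 | 10[1]B   read 1 → write 0, move R, go to s2
s2 | 100[B]   read B → write B, move L, go to s1
s1 | 10[0]B   read 0 → write 0, move L, go to s2
s2 | 1[0]0B   read 0 → write 1, move S, go to s1
s1 | 1[1]0B   read 1 → write 0, move R, go to s2
s2 | 10[0]B   read 0 → write 1, move S, go to s1
s1 | 10[1]B   read 1 → write 0, move R, go to s2
s2 | 100[B]   read B → write B, move L, go to s1
s1 | 10[0]B
After 17 steps: state s1, head at 2, tape 100.

state s1, head at 2, tape 100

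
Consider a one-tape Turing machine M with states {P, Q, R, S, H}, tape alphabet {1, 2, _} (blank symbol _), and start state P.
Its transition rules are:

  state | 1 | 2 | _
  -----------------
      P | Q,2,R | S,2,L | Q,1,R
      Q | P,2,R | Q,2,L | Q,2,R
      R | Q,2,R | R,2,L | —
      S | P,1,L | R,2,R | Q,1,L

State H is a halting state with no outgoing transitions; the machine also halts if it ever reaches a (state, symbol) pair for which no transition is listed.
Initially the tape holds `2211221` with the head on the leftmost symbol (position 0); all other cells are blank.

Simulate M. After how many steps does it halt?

9

P | ___[2]211221   read 2 → write 2, move L, go to S
S | __[_]2211221   read _ → write 1, move L, go to Q
Q | _[_]12211221   read _ → write 2, move R, go to Q
Q | _2[1]2211221   read 1 → write 2, move R, go to P
P | _22[2]211221   read 2 → write 2, move L, go to S
S | _2[2]2211221   read 2 → write 2, move R, go to R
R | _22[2]211221   read 2 → write 2, move L, go to R
R | _2[2]2211221   read 2 → write 2, move L, go to R
R | _[2]22211221   read 2 → write 2, move L, go to R
R | [_]222211221
M halts after 9 transitions.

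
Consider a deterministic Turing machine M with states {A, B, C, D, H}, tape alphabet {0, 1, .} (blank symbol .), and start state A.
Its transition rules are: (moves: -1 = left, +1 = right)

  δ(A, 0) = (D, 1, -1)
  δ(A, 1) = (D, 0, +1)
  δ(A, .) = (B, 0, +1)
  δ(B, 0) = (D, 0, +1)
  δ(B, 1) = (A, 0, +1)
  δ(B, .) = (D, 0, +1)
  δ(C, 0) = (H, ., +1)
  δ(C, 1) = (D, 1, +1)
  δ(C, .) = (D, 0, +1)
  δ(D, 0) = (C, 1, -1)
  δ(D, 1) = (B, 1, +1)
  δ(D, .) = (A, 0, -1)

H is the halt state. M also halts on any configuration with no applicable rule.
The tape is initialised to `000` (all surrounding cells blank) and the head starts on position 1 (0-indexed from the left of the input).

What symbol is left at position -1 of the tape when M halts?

0

state=A head=1 tape=.0[0]0...   (A,0)→(D,1,-1)
state=D head=0 tape=.[0]10...   (D,0)→(C,1,-1)
state=C head=-1 tape=[.]110...   (C,.)→(D,0,+1)
state=D head=0 tape=0[1]10...   (D,1)→(B,1,+1)
state=B head=1 tape=01[1]0...   (B,1)→(A,0,+1)
state=A head=2 tape=010[0]...   (A,0)→(D,1,-1)
state=D head=1 tape=01[0]1...   (D,0)→(C,1,-1)
state=C head=0 tape=0[1]11...   (C,1)→(D,1,+1)
state=D head=1 tape=01[1]1...   (D,1)→(B,1,+1)
state=B head=2 tape=011[1]...   (B,1)→(A,0,+1)
state=A head=3 tape=0110[.]..   (A,.)→(B,0,+1)
state=B head=4 tape=01100[.].   (B,.)→(D,0,+1)
state=D head=5 tape=011000[.]   (D,.)→(A,0,-1)
state=A head=4 tape=01100[0]0   (A,0)→(D,1,-1)
state=D head=3 tape=0110[0]10   (D,0)→(C,1,-1)
state=C head=2 tape=011[0]110   (C,0)→(H,.,+1)
state=H head=3 tape=011.[1]10
Cell -1 holds 0 when M halts.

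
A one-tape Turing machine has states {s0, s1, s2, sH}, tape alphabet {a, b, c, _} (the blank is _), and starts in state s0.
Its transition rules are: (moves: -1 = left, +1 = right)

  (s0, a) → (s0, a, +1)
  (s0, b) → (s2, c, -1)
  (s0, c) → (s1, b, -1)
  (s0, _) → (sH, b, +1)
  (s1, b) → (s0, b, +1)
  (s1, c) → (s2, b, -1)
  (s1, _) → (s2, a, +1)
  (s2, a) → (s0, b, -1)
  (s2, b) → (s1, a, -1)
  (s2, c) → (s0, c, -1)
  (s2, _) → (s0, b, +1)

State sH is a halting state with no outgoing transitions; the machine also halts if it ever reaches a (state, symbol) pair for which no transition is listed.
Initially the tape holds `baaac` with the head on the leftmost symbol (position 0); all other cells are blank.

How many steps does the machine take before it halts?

12

state=s0 head=0 tape=___[b]aaac   (s0,b)→(s2,c,-1)
state=s2 head=-1 tape=__[_]caaac   (s2,_)→(s0,b,+1)
state=s0 head=0 tape=__b[c]aaac   (s0,c)→(s1,b,-1)
state=s1 head=-1 tape=__[b]baaac   (s1,b)→(s0,b,+1)
state=s0 head=0 tape=__b[b]aaac   (s0,b)→(s2,c,-1)
state=s2 head=-1 tape=__[b]caaac   (s2,b)→(s1,a,-1)
state=s1 head=-2 tape=_[_]acaaac   (s1,_)→(s2,a,+1)
state=s2 head=-1 tape=_a[a]caaac   (s2,a)→(s0,b,-1)
state=s0 head=-2 tape=_[a]bcaaac   (s0,a)→(s0,a,+1)
state=s0 head=-1 tape=_a[b]caaac   (s0,b)→(s2,c,-1)
state=s2 head=-2 tape=_[a]ccaaac   (s2,a)→(s0,b,-1)
state=s0 head=-3 tape=[_]bccaaac   (s0,_)→(sH,b,+1)
state=sH head=-2 tape=b[b]ccaaac
M halts after 12 transitions.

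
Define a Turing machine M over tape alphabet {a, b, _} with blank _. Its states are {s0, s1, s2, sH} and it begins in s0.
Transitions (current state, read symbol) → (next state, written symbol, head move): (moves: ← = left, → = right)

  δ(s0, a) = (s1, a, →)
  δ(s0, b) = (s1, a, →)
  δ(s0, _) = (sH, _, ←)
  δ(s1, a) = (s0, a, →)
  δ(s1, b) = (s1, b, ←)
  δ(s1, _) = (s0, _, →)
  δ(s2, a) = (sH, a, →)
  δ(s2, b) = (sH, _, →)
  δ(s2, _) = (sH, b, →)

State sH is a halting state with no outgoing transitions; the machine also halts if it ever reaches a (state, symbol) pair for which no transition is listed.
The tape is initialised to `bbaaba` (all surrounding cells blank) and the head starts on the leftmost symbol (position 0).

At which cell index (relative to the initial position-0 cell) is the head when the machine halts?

5

s0 | [b]baaba_   read b → write a, move →, go to s1
s1 | a[b]aaba_   read b → write b, move ←, go to s1
s1 | [a]baaba_   read a → write a, move →, go to s0
s0 | a[b]aaba_   read b → write a, move →, go to s1
s1 | aa[a]aba_   read a → write a, move →, go to s0
s0 | aaa[a]ba_   read a → write a, move →, go to s1
s1 | aaaa[b]a_   read b → write b, move ←, go to s1
s1 | aaa[a]ba_   read a → write a, move →, go to s0
s0 | aaaa[b]a_   read b → write a, move →, go to s1
s1 | aaaaa[a]_   read a → write a, move →, go to s0
s0 | aaaaaa[_]   read _ → write _, move ←, go to sH
sH | aaaaa[a]_
At halt the head is at cell 5.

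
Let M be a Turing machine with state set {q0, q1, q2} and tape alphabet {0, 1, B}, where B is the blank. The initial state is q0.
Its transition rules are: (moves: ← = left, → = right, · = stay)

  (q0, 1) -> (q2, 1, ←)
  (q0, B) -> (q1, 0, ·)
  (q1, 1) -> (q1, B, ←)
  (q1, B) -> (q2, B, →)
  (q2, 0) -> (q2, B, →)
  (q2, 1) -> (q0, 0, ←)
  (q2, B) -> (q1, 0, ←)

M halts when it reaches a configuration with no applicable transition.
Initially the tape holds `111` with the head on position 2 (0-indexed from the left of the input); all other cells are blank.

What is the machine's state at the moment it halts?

q1

state=q0 head=2 tape=BB11[1]   (q0,1)→(q2,1,←)
state=q2 head=1 tape=BB1[1]1   (q2,1)→(q0,0,←)
state=q0 head=0 tape=BB[1]01   (q0,1)→(q2,1,←)
state=q2 head=-1 tape=B[B]101   (q2,B)→(q1,0,←)
state=q1 head=-2 tape=[B]0101   (q1,B)→(q2,B,→)
state=q2 head=-1 tape=B[0]101   (q2,0)→(q2,B,→)
state=q2 head=0 tape=BB[1]01   (q2,1)→(q0,0,←)
state=q0 head=-1 tape=B[B]001   (q0,B)→(q1,0,·)
state=q1 head=-1 tape=B[0]001
No transition is defined for (q1, 0); M halts in state q1.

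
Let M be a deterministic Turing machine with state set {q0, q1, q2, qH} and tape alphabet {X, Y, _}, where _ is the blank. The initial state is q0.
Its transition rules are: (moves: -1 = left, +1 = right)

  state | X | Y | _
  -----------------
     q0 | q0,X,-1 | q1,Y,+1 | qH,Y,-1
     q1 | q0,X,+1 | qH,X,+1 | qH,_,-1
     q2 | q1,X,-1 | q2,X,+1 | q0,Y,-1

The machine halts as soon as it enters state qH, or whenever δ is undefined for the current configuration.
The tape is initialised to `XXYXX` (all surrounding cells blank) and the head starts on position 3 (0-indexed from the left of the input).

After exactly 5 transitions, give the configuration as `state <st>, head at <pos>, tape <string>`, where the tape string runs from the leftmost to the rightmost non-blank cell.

state q0, head at 2, tape XXYXX

state=q0 head=3 tape=XXY[X]X   (q0,X)→(q0,X,-1)
state=q0 head=2 tape=XX[Y]XX   (q0,Y)→(q1,Y,+1)
state=q1 head=3 tape=XXY[X]X   (q1,X)→(q0,X,+1)
state=q0 head=4 tape=XXYX[X]   (q0,X)→(q0,X,-1)
state=q0 head=3 tape=XXY[X]X   (q0,X)→(q0,X,-1)
state=q0 head=2 tape=XX[Y]XX
After 5 steps: state q0, head at 2, tape XXYXX.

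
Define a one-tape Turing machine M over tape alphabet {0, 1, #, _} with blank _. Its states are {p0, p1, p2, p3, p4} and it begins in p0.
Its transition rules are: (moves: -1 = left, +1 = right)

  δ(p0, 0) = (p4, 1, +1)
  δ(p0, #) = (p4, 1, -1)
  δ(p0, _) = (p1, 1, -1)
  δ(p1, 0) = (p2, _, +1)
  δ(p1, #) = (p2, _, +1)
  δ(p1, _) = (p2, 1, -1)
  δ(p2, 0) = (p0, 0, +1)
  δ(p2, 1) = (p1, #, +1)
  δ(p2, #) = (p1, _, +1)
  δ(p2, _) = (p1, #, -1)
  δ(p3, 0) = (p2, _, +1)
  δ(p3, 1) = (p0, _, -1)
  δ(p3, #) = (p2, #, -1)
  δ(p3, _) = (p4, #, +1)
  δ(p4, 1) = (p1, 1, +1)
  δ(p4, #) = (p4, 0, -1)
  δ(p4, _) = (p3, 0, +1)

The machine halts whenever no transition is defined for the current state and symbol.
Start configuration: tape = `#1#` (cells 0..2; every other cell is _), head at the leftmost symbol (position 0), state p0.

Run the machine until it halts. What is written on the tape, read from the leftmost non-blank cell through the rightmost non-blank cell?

p0 | _[#]1#   read # → write 1, move -1, go to p4
p4 | [_]11#   read _ → write 0, move +1, go to p3
p3 | 0[1]1#   read 1 → write _, move -1, go to p0
p0 | [0]_1#   read 0 → write 1, move +1, go to p4
p4 | 1[_]1#   read _ → write 0, move +1, go to p3
p3 | 10[1]#   read 1 → write _, move -1, go to p0
p0 | 1[0]_#   read 0 → write 1, move +1, go to p4
p4 | 11[_]#   read _ → write 0, move +1, go to p3
p3 | 110[#]   read # → write #, move -1, go to p2
p2 | 11[0]#   read 0 → write 0, move +1, go to p0
p0 | 110[#]   read # → write 1, move -1, go to p4
p4 | 11[0]1
The non-blank tape span at halt is 1101.

1101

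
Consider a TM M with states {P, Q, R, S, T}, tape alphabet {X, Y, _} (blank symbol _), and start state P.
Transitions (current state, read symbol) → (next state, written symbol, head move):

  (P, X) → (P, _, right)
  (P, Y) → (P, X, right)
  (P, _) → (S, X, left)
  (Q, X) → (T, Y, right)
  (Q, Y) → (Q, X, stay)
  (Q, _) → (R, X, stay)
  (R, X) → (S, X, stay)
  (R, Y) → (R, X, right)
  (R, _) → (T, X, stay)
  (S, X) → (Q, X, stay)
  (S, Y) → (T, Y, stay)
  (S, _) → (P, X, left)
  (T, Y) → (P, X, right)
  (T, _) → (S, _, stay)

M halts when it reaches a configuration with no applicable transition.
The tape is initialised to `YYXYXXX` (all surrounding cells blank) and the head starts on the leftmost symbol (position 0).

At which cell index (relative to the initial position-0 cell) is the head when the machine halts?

P | [Y]YXYXXX__   read Y → write X, move right, go to P
P | X[Y]XYXXX__   read Y → write X, move right, go to P
P | XX[X]YXXX__   read X → write _, move right, go to P
P | XX_[Y]XXX__   read Y → write X, move right, go to P
P | XX_X[X]XX__   read X → write _, move right, go to P
P | XX_X_[X]X__   read X → write _, move right, go to P
P | XX_X__[X]__   read X → write _, move right, go to P
P | XX_X___[_]_   read _ → write X, move left, go to S
S | XX_X__[_]X_   read _ → write X, move left, go to P
P | XX_X_[_]XX_   read _ → write X, move left, go to S
S | XX_X[_]XXX_   read _ → write X, move left, go to P
P | XX_[X]XXXX_   read X → write _, move right, go to P
P | XX__[X]XXX_   read X → write _, move right, go to P
P | XX___[X]XX_   read X → write _, move right, go to P
P | XX____[X]X_   read X → write _, move right, go to P
P | XX_____[X]_   read X → write _, move right, go to P
P | XX______[_]   read _ → write X, move left, go to S
S | XX_____[_]X   read _ → write X, move left, go to P
P | XX____[_]XX   read _ → write X, move left, go to S
S | XX___[_]XXX   read _ → write X, move left, go to P
P | XX__[_]XXXX   read _ → write X, move left, go to S
S | XX_[_]XXXXX   read _ → write X, move left, go to P
P | XX[_]XXXXXX   read _ → write X, move left, go to S
S | X[X]XXXXXXX   read X → write X, move stay, go to Q
Q | X[X]XXXXXXX   read X → write Y, move right, go to T
T | XY[X]XXXXXX
At halt the head is at cell 2.

2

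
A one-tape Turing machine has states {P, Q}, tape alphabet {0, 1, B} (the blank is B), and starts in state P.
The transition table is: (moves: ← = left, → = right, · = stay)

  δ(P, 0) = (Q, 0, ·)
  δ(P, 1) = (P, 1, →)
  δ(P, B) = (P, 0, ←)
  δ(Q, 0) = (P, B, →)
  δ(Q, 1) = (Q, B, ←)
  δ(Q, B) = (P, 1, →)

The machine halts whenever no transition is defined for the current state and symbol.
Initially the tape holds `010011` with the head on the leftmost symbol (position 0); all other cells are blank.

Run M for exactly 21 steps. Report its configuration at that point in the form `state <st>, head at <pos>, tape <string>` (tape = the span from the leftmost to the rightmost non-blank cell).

state P, head at 7, tape 1BB11BB0

P | [0]10011BBB   read 0 → write 0, move ·, go to Q
Q | [0]10011BBB   read 0 → write B, move →, go to P
P | B[1]0011BBB   read 1 → write 1, move →, go to P
P | B1[0]011BBB   read 0 → write 0, move ·, go to Q
Q | B1[0]011BBB   read 0 → write B, move →, go to P
P | B1B[0]11BBB   read 0 → write 0, move ·, go to Q
Q | B1B[0]11BBB   read 0 → write B, move →, go to P
P | B1BB[1]1BBB   read 1 → write 1, move →, go to P
P | B1BB1[1]BBB   read 1 → write 1, move →, go to P
P | B1BB11[B]BB   read B → write 0, move ←, go to P
P | B1BB1[1]0BB   read 1 → write 1, move →, go to P
P | B1BB11[0]BB   read 0 → write 0, move ·, go to Q
Q | B1BB11[0]BB   read 0 → write B, move →, go to P
P | B1BB11B[B]B   read B → write 0, move ←, go to P
P | B1BB11[B]0B   read B → write 0, move ←, go to P
P | B1BB1[1]00B   read 1 → write 1, move →, go to P
P | B1BB11[0]0B   read 0 → write 0, move ·, go to Q
Q | B1BB11[0]0B   read 0 → write B, move →, go to P
P | B1BB11B[0]B   read 0 → write 0, move ·, go to Q
Q | B1BB11B[0]B   read 0 → write B, move →, go to P
P | B1BB11BB[B]   read B → write 0, move ←, go to P
P | B1BB11B[B]0
After 21 steps: state P, head at 7, tape 1BB11BB0.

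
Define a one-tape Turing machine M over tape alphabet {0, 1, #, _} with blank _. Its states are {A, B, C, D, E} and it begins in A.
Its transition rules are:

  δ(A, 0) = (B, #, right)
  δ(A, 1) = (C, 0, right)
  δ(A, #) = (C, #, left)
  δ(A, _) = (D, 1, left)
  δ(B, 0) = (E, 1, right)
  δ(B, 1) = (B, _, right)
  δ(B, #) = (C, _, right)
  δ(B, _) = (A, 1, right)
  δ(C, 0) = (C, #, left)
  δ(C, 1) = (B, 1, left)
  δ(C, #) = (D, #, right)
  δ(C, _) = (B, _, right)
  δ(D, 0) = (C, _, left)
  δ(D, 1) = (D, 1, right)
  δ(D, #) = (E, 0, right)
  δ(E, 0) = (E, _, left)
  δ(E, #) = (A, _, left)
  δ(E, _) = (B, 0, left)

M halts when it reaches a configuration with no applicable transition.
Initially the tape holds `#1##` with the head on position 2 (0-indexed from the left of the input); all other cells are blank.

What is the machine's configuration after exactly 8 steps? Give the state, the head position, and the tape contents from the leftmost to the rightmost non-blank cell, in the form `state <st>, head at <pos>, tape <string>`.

state E, head at 4, tape 10#0

state=A head=2 tape=#1[#]#_   (A,#)→(C,#,left)
state=C head=1 tape=#[1]##_   (C,1)→(B,1,left)
state=B head=0 tape=[#]1##_   (B,#)→(C,_,right)
state=C head=1 tape=_[1]##_   (C,1)→(B,1,left)
state=B head=0 tape=[_]1##_   (B,_)→(A,1,right)
state=A head=1 tape=1[1]##_   (A,1)→(C,0,right)
state=C head=2 tape=10[#]#_   (C,#)→(D,#,right)
state=D head=3 tape=10#[#]_   (D,#)→(E,0,right)
state=E head=4 tape=10#0[_]
After 8 steps: state E, head at 4, tape 10#0.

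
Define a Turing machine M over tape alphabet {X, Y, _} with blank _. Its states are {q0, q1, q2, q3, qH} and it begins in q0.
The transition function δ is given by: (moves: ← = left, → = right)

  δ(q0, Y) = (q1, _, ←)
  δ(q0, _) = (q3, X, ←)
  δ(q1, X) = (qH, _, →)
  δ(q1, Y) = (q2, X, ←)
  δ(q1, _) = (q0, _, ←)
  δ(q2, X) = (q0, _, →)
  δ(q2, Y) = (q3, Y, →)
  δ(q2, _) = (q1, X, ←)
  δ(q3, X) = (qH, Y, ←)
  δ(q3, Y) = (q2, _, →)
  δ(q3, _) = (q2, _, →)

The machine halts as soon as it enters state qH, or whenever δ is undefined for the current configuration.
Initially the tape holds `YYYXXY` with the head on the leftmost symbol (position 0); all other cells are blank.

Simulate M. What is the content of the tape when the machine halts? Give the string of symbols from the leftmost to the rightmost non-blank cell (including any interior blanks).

q0 | ___[Y]YYXXY   read Y → write _, move ←, go to q1
q1 | __[_]_YYXXY   read _ → write _, move ←, go to q0
q0 | _[_]__YYXXY   read _ → write X, move ←, go to q3
q3 | [_]X__YYXXY   read _ → write _, move →, go to q2
q2 | _[X]__YYXXY   read X → write _, move →, go to q0
q0 | __[_]_YYXXY   read _ → write X, move ←, go to q3
q3 | _[_]X_YYXXY   read _ → write _, move →, go to q2
q2 | __[X]_YYXXY   read X → write _, move →, go to q0
q0 | ___[_]YYXXY   read _ → write X, move ←, go to q3
q3 | __[_]XYYXXY   read _ → write _, move →, go to q2
q2 | ___[X]YYXXY   read X → write _, move →, go to q0
q0 | ____[Y]YXXY   read Y → write _, move ←, go to q1
q1 | ___[_]_YXXY   read _ → write _, move ←, go to q0
q0 | __[_]__YXXY   read _ → write X, move ←, go to q3
q3 | _[_]X__YXXY   read _ → write _, move →, go to q2
q2 | __[X]__YXXY   read X → write _, move →, go to q0
q0 | ___[_]_YXXY   read _ → write X, move ←, go to q3
q3 | __[_]X_YXXY   read _ → write _, move →, go to q2
q2 | ___[X]_YXXY   read X → write _, move →, go to q0
q0 | ____[_]YXXY   read _ → write X, move ←, go to q3
q3 | ___[_]XYXXY   read _ → write _, move →, go to q2
q2 | ____[X]YXXY   read X → write _, move →, go to q0
q0 | _____[Y]XXY   read Y → write _, move ←, go to q1
q1 | ____[_]_XXY   read _ → write _, move ←, go to q0
q0 | ___[_]__XXY   read _ → write X, move ←, go to q3
q3 | __[_]X__XXY   read _ → write _, move →, go to q2
q2 | ___[X]__XXY   read X → write _, move →, go to q0
q0 | ____[_]_XXY   read _ → write X, move ←, go to q3
q3 | ___[_]X_XXY   read _ → write _, move →, go to q2
q2 | ____[X]_XXY   read X → write _, move →, go to q0
q0 | _____[_]XXY   read _ → write X, move ←, go to q3
q3 | ____[_]XXXY   read _ → write _, move →, go to q2
q2 | _____[X]XXY   read X → write _, move →, go to q0
q0 | ______[X]XY
The non-blank tape span at halt is XXY.

XXY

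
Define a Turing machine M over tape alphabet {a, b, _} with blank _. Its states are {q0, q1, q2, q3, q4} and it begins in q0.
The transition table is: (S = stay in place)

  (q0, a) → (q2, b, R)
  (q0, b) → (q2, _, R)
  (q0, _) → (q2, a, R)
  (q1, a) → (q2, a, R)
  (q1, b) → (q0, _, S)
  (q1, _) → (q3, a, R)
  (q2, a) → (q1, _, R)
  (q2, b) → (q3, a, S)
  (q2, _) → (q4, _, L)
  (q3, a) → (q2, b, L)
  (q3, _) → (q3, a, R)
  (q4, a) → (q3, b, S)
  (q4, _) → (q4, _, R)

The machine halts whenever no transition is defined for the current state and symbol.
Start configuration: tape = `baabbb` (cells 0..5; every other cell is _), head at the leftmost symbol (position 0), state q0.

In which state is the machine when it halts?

q3

state=q0 head=0 tape=[b]aabbb_   (q0,b)→(q2,_,R)
state=q2 head=1 tape=_[a]abbb_   (q2,a)→(q1,_,R)
state=q1 head=2 tape=__[a]bbb_   (q1,a)→(q2,a,R)
state=q2 head=3 tape=__a[b]bb_   (q2,b)→(q3,a,S)
state=q3 head=3 tape=__a[a]bb_   (q3,a)→(q2,b,L)
state=q2 head=2 tape=__[a]bbb_   (q2,a)→(q1,_,R)
state=q1 head=3 tape=___[b]bb_   (q1,b)→(q0,_,S)
state=q0 head=3 tape=___[_]bb_   (q0,_)→(q2,a,R)
state=q2 head=4 tape=___a[b]b_   (q2,b)→(q3,a,S)
state=q3 head=4 tape=___a[a]b_   (q3,a)→(q2,b,L)
state=q2 head=3 tape=___[a]bb_   (q2,a)→(q1,_,R)
state=q1 head=4 tape=____[b]b_   (q1,b)→(q0,_,S)
state=q0 head=4 tape=____[_]b_   (q0,_)→(q2,a,R)
state=q2 head=5 tape=____a[b]_   (q2,b)→(q3,a,S)
state=q3 head=5 tape=____a[a]_   (q3,a)→(q2,b,L)
state=q2 head=4 tape=____[a]b_   (q2,a)→(q1,_,R)
state=q1 head=5 tape=_____[b]_   (q1,b)→(q0,_,S)
state=q0 head=5 tape=_____[_]_   (q0,_)→(q2,a,R)
state=q2 head=6 tape=_____a[_]   (q2,_)→(q4,_,L)
state=q4 head=5 tape=_____[a]_   (q4,a)→(q3,b,S)
state=q3 head=5 tape=_____[b]_
No transition is defined for (q3, b); M halts in state q3.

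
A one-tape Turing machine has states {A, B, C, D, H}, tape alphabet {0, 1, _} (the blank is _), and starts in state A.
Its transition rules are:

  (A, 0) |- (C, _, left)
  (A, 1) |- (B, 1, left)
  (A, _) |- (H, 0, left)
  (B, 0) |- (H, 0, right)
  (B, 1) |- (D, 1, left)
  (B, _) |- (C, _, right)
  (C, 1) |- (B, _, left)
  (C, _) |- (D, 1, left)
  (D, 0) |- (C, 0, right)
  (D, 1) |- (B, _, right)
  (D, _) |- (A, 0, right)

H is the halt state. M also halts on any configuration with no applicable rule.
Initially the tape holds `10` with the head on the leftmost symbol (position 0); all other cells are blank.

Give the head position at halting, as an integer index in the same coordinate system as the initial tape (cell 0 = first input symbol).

0

state=A head=0 tape=_[1]0   (A,1)→(B,1,left)
state=B head=-1 tape=[_]10   (B,_)→(C,_,right)
state=C head=0 tape=_[1]0   (C,1)→(B,_,left)
state=B head=-1 tape=[_]_0   (B,_)→(C,_,right)
state=C head=0 tape=_[_]0   (C,_)→(D,1,left)
state=D head=-1 tape=[_]10   (D,_)→(A,0,right)
state=A head=0 tape=0[1]0   (A,1)→(B,1,left)
state=B head=-1 tape=[0]10   (B,0)→(H,0,right)
state=H head=0 tape=0[1]0
At halt the head is at cell 0.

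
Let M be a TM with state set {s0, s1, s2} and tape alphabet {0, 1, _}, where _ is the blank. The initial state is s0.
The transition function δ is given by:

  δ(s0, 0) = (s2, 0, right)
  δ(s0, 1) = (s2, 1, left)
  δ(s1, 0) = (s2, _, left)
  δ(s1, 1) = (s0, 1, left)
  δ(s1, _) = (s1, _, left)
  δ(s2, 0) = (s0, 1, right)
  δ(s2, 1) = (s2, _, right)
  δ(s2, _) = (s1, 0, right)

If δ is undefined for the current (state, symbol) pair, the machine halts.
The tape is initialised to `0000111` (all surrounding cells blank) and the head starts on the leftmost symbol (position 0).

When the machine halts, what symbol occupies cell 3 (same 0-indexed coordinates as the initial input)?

s0 | [0]000111__   read 0 → write 0, move right, go to s2
s2 | 0[0]00111__   read 0 → write 1, move right, go to s0
s0 | 01[0]0111__   read 0 → write 0, move right, go to s2
s2 | 010[0]111__   read 0 → write 1, move right, go to s0
s0 | 0101[1]11__   read 1 → write 1, move left, go to s2
s2 | 010[1]111__   read 1 → write _, move right, go to s2
s2 | 010_[1]11__   read 1 → write _, move right, go to s2
s2 | 010__[1]1__   read 1 → write _, move right, go to s2
s2 | 010___[1]__   read 1 → write _, move right, go to s2
s2 | 010____[_]_   read _ → write 0, move right, go to s1
s1 | 010____0[_]   read _ → write _, move left, go to s1
s1 | 010____[0]_   read 0 → write _, move left, go to s2
s2 | 010___[_]__   read _ → write 0, move right, go to s1
s1 | 010___0[_]_   read _ → write _, move left, go to s1
s1 | 010___[0]__   read 0 → write _, move left, go to s2
s2 | 010__[_]___   read _ → write 0, move right, go to s1
s1 | 010__0[_]__   read _ → write _, move left, go to s1
s1 | 010__[0]___   read 0 → write _, move left, go to s2
s2 | 010_[_]____   read _ → write 0, move right, go to s1
s1 | 010_0[_]___   read _ → write _, move left, go to s1
s1 | 010_[0]____   read 0 → write _, move left, go to s2
s2 | 010[_]_____   read _ → write 0, move right, go to s1
s1 | 0100[_]____   read _ → write _, move left, go to s1
s1 | 010[0]_____   read 0 → write _, move left, go to s2
s2 | 01[0]______   read 0 → write 1, move right, go to s0
s0 | 011[_]_____
Cell 3 holds _ when M halts.

_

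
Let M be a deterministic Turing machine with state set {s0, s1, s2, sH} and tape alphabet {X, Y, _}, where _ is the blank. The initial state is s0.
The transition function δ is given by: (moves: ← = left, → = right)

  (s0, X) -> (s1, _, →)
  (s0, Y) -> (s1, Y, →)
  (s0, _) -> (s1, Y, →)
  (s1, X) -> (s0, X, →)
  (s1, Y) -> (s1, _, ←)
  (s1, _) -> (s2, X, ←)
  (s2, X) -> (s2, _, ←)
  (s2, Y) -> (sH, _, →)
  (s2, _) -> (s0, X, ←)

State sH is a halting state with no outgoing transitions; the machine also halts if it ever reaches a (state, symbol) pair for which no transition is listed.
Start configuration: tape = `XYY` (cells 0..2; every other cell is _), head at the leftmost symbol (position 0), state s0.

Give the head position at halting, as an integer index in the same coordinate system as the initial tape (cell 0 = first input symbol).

3

state=s0 head=0 tape=__[X]YY_   (s0,X)→(s1,_,→)
state=s1 head=1 tape=___[Y]Y_   (s1,Y)→(s1,_,←)
state=s1 head=0 tape=__[_]_Y_   (s1,_)→(s2,X,←)
state=s2 head=-1 tape=_[_]X_Y_   (s2,_)→(s0,X,←)
state=s0 head=-2 tape=[_]XX_Y_   (s0,_)→(s1,Y,→)
state=s1 head=-1 tape=Y[X]X_Y_   (s1,X)→(s0,X,→)
state=s0 head=0 tape=YX[X]_Y_   (s0,X)→(s1,_,→)
state=s1 head=1 tape=YX_[_]Y_   (s1,_)→(s2,X,←)
state=s2 head=0 tape=YX[_]XY_   (s2,_)→(s0,X,←)
state=s0 head=-1 tape=Y[X]XXY_   (s0,X)→(s1,_,→)
state=s1 head=0 tape=Y_[X]XY_   (s1,X)→(s0,X,→)
state=s0 head=1 tape=Y_X[X]Y_   (s0,X)→(s1,_,→)
state=s1 head=2 tape=Y_X_[Y]_   (s1,Y)→(s1,_,←)
state=s1 head=1 tape=Y_X[_]__   (s1,_)→(s2,X,←)
state=s2 head=0 tape=Y_[X]X__   (s2,X)→(s2,_,←)
state=s2 head=-1 tape=Y[_]_X__   (s2,_)→(s0,X,←)
state=s0 head=-2 tape=[Y]X_X__   (s0,Y)→(s1,Y,→)
state=s1 head=-1 tape=Y[X]_X__   (s1,X)→(s0,X,→)
state=s0 head=0 tape=YX[_]X__   (s0,_)→(s1,Y,→)
state=s1 head=1 tape=YXY[X]__   (s1,X)→(s0,X,→)
state=s0 head=2 tape=YXYX[_]_   (s0,_)→(s1,Y,→)
state=s1 head=3 tape=YXYXY[_]   (s1,_)→(s2,X,←)
state=s2 head=2 tape=YXYX[Y]X   (s2,Y)→(sH,_,→)
state=sH head=3 tape=YXYX_[X]
At halt the head is at cell 3.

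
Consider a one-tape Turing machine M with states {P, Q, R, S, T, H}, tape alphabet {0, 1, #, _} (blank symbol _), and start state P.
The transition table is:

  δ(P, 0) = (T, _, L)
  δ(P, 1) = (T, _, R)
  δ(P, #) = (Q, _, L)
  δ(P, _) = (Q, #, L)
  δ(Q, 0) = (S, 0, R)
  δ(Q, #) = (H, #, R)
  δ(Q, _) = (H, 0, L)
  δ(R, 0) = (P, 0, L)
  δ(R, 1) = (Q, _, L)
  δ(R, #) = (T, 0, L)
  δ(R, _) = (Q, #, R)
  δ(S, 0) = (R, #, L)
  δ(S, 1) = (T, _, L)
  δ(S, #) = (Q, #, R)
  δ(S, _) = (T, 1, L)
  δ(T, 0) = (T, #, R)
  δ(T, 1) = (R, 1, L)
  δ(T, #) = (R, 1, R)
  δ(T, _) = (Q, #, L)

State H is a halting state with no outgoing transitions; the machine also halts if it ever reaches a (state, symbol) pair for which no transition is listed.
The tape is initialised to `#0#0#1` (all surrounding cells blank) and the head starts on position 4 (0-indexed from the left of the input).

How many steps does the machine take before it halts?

20

state=P head=4 tape=#0#0[#]1   (P,#)→(Q,_,L)
state=Q head=3 tape=#0#[0]_1   (Q,0)→(S,0,R)
state=S head=4 tape=#0#0[_]1   (S,_)→(T,1,L)
state=T head=3 tape=#0#[0]11   (T,0)→(T,#,R)
state=T head=4 tape=#0##[1]1   (T,1)→(R,1,L)
state=R head=3 tape=#0#[#]11   (R,#)→(T,0,L)
state=T head=2 tape=#0[#]011   (T,#)→(R,1,R)
state=R head=3 tape=#01[0]11   (R,0)→(P,0,L)
state=P head=2 tape=#0[1]011   (P,1)→(T,_,R)
state=T head=3 tape=#0_[0]11   (T,0)→(T,#,R)
state=T head=4 tape=#0_#[1]1   (T,1)→(R,1,L)
state=R head=3 tape=#0_[#]11   (R,#)→(T,0,L)
state=T head=2 tape=#0[_]011   (T,_)→(Q,#,L)
state=Q head=1 tape=#[0]#011   (Q,0)→(S,0,R)
state=S head=2 tape=#0[#]011   (S,#)→(Q,#,R)
state=Q head=3 tape=#0#[0]11   (Q,0)→(S,0,R)
state=S head=4 tape=#0#0[1]1   (S,1)→(T,_,L)
state=T head=3 tape=#0#[0]_1   (T,0)→(T,#,R)
state=T head=4 tape=#0##[_]1   (T,_)→(Q,#,L)
state=Q head=3 tape=#0#[#]#1   (Q,#)→(H,#,R)
state=H head=4 tape=#0##[#]1
M halts after 20 transitions.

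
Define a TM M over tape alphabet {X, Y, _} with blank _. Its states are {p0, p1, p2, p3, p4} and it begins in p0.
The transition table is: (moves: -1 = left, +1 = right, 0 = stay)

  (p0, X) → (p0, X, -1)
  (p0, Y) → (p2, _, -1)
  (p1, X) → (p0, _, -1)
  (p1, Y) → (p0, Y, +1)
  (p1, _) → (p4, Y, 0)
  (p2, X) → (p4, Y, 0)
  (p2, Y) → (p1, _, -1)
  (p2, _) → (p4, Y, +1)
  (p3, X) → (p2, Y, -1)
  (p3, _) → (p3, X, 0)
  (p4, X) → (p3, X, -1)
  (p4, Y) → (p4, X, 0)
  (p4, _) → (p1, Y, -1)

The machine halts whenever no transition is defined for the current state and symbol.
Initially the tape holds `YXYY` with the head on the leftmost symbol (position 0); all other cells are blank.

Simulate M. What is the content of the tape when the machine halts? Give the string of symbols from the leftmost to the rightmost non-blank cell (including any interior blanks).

YXX__XYY

state=p0 head=0 tape=____[Y]XYY   (p0,Y)→(p2,_,-1)
state=p2 head=-1 tape=___[_]_XYY   (p2,_)→(p4,Y,+1)
state=p4 head=0 tape=___Y[_]XYY   (p4,_)→(p1,Y,-1)
state=p1 head=-1 tape=___[Y]YXYY   (p1,Y)→(p0,Y,+1)
state=p0 head=0 tape=___Y[Y]XYY   (p0,Y)→(p2,_,-1)
state=p2 head=-1 tape=___[Y]_XYY   (p2,Y)→(p1,_,-1)
state=p1 head=-2 tape=__[_]__XYY   (p1,_)→(p4,Y,0)
state=p4 head=-2 tape=__[Y]__XYY   (p4,Y)→(p4,X,0)
state=p4 head=-2 tape=__[X]__XYY   (p4,X)→(p3,X,-1)
state=p3 head=-3 tape=_[_]X__XYY   (p3,_)→(p3,X,0)
state=p3 head=-3 tape=_[X]X__XYY   (p3,X)→(p2,Y,-1)
state=p2 head=-4 tape=[_]YX__XYY   (p2,_)→(p4,Y,+1)
state=p4 head=-3 tape=Y[Y]X__XYY   (p4,Y)→(p4,X,0)
state=p4 head=-3 tape=Y[X]X__XYY   (p4,X)→(p3,X,-1)
state=p3 head=-4 tape=[Y]XX__XYY
The non-blank tape span at halt is YXX__XYY.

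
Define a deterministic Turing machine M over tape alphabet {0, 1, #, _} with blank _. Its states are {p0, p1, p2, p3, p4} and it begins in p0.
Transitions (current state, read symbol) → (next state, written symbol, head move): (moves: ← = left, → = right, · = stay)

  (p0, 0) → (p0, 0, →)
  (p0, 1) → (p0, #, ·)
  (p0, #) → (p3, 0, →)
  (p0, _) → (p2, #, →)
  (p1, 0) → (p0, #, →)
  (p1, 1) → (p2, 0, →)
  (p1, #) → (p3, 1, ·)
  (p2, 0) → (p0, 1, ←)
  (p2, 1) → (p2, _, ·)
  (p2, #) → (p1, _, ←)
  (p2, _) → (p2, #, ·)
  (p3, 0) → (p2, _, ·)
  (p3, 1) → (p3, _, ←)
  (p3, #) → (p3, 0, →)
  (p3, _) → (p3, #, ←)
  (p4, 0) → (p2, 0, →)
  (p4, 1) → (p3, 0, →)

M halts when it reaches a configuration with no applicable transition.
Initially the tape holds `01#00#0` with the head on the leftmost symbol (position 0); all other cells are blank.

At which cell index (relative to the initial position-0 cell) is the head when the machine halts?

-1

state=p0 head=0 tape=_[0]1#00#0   (p0,0)→(p0,0,→)
state=p0 head=1 tape=_0[1]#00#0   (p0,1)→(p0,#,·)
state=p0 head=1 tape=_0[#]#00#0   (p0,#)→(p3,0,→)
state=p3 head=2 tape=_00[#]00#0   (p3,#)→(p3,0,→)
state=p3 head=3 tape=_000[0]0#0   (p3,0)→(p2,_,·)
state=p2 head=3 tape=_000[_]0#0   (p2,_)→(p2,#,·)
state=p2 head=3 tape=_000[#]0#0   (p2,#)→(p1,_,←)
state=p1 head=2 tape=_00[0]_0#0   (p1,0)→(p0,#,→)
state=p0 head=3 tape=_00#[_]0#0   (p0,_)→(p2,#,→)
state=p2 head=4 tape=_00##[0]#0   (p2,0)→(p0,1,←)
state=p0 head=3 tape=_00#[#]1#0   (p0,#)→(p3,0,→)
state=p3 head=4 tape=_00#0[1]#0   (p3,1)→(p3,_,←)
state=p3 head=3 tape=_00#[0]_#0   (p3,0)→(p2,_,·)
state=p2 head=3 tape=_00#[_]_#0   (p2,_)→(p2,#,·)
state=p2 head=3 tape=_00#[#]_#0   (p2,#)→(p1,_,←)
state=p1 head=2 tape=_00[#]__#0   (p1,#)→(p3,1,·)
state=p3 head=2 tape=_00[1]__#0   (p3,1)→(p3,_,←)
state=p3 head=1 tape=_0[0]___#0   (p3,0)→(p2,_,·)
state=p2 head=1 tape=_0[_]___#0   (p2,_)→(p2,#,·)
state=p2 head=1 tape=_0[#]___#0   (p2,#)→(p1,_,←)
state=p1 head=0 tape=_[0]____#0   (p1,0)→(p0,#,→)
state=p0 head=1 tape=_#[_]___#0   (p0,_)→(p2,#,→)
state=p2 head=2 tape=_##[_]__#0   (p2,_)→(p2,#,·)
state=p2 head=2 tape=_##[#]__#0   (p2,#)→(p1,_,←)
state=p1 head=1 tape=_#[#]___#0   (p1,#)→(p3,1,·)
state=p3 head=1 tape=_#[1]___#0   (p3,1)→(p3,_,←)
state=p3 head=0 tape=_[#]____#0   (p3,#)→(p3,0,→)
state=p3 head=1 tape=_0[_]___#0   (p3,_)→(p3,#,←)
state=p3 head=0 tape=_[0]#___#0   (p3,0)→(p2,_,·)
state=p2 head=0 tape=_[_]#___#0   (p2,_)→(p2,#,·)
state=p2 head=0 tape=_[#]#___#0   (p2,#)→(p1,_,←)
state=p1 head=-1 tape=[_]_#___#0
At halt the head is at cell -1.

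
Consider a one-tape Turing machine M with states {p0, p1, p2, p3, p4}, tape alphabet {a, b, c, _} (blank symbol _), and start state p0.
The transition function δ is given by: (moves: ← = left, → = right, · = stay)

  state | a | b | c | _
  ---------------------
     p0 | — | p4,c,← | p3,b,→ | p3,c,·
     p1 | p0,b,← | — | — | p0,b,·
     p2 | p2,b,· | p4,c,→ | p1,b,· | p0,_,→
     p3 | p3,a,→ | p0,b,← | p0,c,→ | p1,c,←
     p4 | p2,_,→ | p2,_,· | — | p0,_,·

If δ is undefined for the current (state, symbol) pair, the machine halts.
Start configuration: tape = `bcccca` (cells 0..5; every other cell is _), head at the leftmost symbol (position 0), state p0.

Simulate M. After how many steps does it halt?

13

state=p0 head=0 tape=_[b]cccca_   (p0,b)→(p4,c,←)
state=p4 head=-1 tape=[_]ccccca_   (p4,_)→(p0,_,·)
state=p0 head=-1 tape=[_]ccccca_   (p0,_)→(p3,c,·)
state=p3 head=-1 tape=[c]ccccca_   (p3,c)→(p0,c,→)
state=p0 head=0 tape=c[c]cccca_   (p0,c)→(p3,b,→)
state=p3 head=1 tape=cb[c]ccca_   (p3,c)→(p0,c,→)
state=p0 head=2 tape=cbc[c]cca_   (p0,c)→(p3,b,→)
state=p3 head=3 tape=cbcb[c]ca_   (p3,c)→(p0,c,→)
state=p0 head=4 tape=cbcbc[c]a_   (p0,c)→(p3,b,→)
state=p3 head=5 tape=cbcbcb[a]_   (p3,a)→(p3,a,→)
state=p3 head=6 tape=cbcbcba[_]   (p3,_)→(p1,c,←)
state=p1 head=5 tape=cbcbcb[a]c   (p1,a)→(p0,b,←)
state=p0 head=4 tape=cbcbc[b]bc   (p0,b)→(p4,c,←)
state=p4 head=3 tape=cbcb[c]cbc
M halts after 13 transitions.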